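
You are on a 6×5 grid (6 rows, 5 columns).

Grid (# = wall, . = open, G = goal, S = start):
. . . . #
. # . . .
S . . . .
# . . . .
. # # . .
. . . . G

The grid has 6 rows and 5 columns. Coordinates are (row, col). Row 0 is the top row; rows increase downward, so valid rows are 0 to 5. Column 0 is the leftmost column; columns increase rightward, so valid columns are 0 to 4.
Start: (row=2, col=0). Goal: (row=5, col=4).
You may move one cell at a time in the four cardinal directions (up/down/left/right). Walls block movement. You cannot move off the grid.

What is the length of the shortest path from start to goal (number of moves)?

Answer: Shortest path length: 7

Derivation:
BFS from (row=2, col=0) until reaching (row=5, col=4):
  Distance 0: (row=2, col=0)
  Distance 1: (row=1, col=0), (row=2, col=1)
  Distance 2: (row=0, col=0), (row=2, col=2), (row=3, col=1)
  Distance 3: (row=0, col=1), (row=1, col=2), (row=2, col=3), (row=3, col=2)
  Distance 4: (row=0, col=2), (row=1, col=3), (row=2, col=4), (row=3, col=3)
  Distance 5: (row=0, col=3), (row=1, col=4), (row=3, col=4), (row=4, col=3)
  Distance 6: (row=4, col=4), (row=5, col=3)
  Distance 7: (row=5, col=2), (row=5, col=4)  <- goal reached here
One shortest path (7 moves): (row=2, col=0) -> (row=2, col=1) -> (row=2, col=2) -> (row=2, col=3) -> (row=2, col=4) -> (row=3, col=4) -> (row=4, col=4) -> (row=5, col=4)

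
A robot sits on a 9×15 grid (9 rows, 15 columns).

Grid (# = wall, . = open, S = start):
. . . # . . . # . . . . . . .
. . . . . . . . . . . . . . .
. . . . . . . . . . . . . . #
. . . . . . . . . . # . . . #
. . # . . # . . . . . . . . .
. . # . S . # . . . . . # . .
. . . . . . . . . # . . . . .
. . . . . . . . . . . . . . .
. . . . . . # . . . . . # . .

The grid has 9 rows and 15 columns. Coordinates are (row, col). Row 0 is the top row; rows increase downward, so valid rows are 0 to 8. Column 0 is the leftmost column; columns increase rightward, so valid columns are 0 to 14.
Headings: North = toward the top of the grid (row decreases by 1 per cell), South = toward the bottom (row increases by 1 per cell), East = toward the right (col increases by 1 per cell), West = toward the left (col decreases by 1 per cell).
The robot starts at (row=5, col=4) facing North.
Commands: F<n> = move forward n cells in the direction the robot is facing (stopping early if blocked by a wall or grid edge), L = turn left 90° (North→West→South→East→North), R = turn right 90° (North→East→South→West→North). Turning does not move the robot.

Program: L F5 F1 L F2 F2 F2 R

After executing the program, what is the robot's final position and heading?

Answer: Final position: (row=8, col=3), facing West

Derivation:
Start: (row=5, col=4), facing North
  L: turn left, now facing West
  F5: move forward 1/5 (blocked), now at (row=5, col=3)
  F1: move forward 0/1 (blocked), now at (row=5, col=3)
  L: turn left, now facing South
  F2: move forward 2, now at (row=7, col=3)
  F2: move forward 1/2 (blocked), now at (row=8, col=3)
  F2: move forward 0/2 (blocked), now at (row=8, col=3)
  R: turn right, now facing West
Final: (row=8, col=3), facing West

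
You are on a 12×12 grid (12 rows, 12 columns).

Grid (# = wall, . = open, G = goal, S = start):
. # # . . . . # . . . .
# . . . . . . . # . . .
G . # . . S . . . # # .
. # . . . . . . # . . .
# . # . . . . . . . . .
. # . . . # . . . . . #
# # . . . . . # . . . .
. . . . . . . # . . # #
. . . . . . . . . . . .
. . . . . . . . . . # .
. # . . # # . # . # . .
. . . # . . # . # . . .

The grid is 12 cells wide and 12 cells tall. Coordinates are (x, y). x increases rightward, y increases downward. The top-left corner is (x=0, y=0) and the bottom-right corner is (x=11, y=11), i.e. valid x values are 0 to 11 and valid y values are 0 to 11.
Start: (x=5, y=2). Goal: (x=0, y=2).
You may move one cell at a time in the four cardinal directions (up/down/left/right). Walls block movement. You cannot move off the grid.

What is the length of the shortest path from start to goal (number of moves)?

BFS from (x=5, y=2) until reaching (x=0, y=2):
  Distance 0: (x=5, y=2)
  Distance 1: (x=5, y=1), (x=4, y=2), (x=6, y=2), (x=5, y=3)
  Distance 2: (x=5, y=0), (x=4, y=1), (x=6, y=1), (x=3, y=2), (x=7, y=2), (x=4, y=3), (x=6, y=3), (x=5, y=4)
  Distance 3: (x=4, y=0), (x=6, y=0), (x=3, y=1), (x=7, y=1), (x=8, y=2), (x=3, y=3), (x=7, y=3), (x=4, y=4), (x=6, y=4)
  Distance 4: (x=3, y=0), (x=2, y=1), (x=2, y=3), (x=3, y=4), (x=7, y=4), (x=4, y=5), (x=6, y=5)
  Distance 5: (x=1, y=1), (x=8, y=4), (x=3, y=5), (x=7, y=5), (x=4, y=6), (x=6, y=6)
  Distance 6: (x=1, y=2), (x=9, y=4), (x=2, y=5), (x=8, y=5), (x=3, y=6), (x=5, y=6), (x=4, y=7), (x=6, y=7)
  Distance 7: (x=0, y=2), (x=9, y=3), (x=10, y=4), (x=9, y=5), (x=2, y=6), (x=8, y=6), (x=3, y=7), (x=5, y=7), (x=4, y=8), (x=6, y=8)  <- goal reached here
One shortest path (7 moves): (x=5, y=2) -> (x=4, y=2) -> (x=3, y=2) -> (x=3, y=1) -> (x=2, y=1) -> (x=1, y=1) -> (x=1, y=2) -> (x=0, y=2)

Answer: Shortest path length: 7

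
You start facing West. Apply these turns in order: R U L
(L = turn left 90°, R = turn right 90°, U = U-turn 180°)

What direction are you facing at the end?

Start: West
  R (right (90° clockwise)) -> North
  U (U-turn (180°)) -> South
  L (left (90° counter-clockwise)) -> East
Final: East

Answer: Final heading: East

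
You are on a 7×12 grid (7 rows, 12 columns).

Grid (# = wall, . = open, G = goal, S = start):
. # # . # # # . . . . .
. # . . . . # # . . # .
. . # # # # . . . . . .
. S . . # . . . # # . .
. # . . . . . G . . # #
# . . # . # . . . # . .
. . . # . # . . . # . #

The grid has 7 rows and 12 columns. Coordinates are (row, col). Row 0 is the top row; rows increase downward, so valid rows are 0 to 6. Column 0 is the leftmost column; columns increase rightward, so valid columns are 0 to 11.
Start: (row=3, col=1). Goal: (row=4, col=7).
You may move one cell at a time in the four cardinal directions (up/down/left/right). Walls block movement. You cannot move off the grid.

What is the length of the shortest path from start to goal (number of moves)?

Answer: Shortest path length: 7

Derivation:
BFS from (row=3, col=1) until reaching (row=4, col=7):
  Distance 0: (row=3, col=1)
  Distance 1: (row=2, col=1), (row=3, col=0), (row=3, col=2)
  Distance 2: (row=2, col=0), (row=3, col=3), (row=4, col=0), (row=4, col=2)
  Distance 3: (row=1, col=0), (row=4, col=3), (row=5, col=2)
  Distance 4: (row=0, col=0), (row=4, col=4), (row=5, col=1), (row=6, col=2)
  Distance 5: (row=4, col=5), (row=5, col=4), (row=6, col=1)
  Distance 6: (row=3, col=5), (row=4, col=6), (row=6, col=0), (row=6, col=4)
  Distance 7: (row=3, col=6), (row=4, col=7), (row=5, col=6)  <- goal reached here
One shortest path (7 moves): (row=3, col=1) -> (row=3, col=2) -> (row=3, col=3) -> (row=4, col=3) -> (row=4, col=4) -> (row=4, col=5) -> (row=4, col=6) -> (row=4, col=7)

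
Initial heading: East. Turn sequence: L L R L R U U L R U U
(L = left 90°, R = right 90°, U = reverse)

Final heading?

Answer: Final heading: North

Derivation:
Start: East
  L (left (90° counter-clockwise)) -> North
  L (left (90° counter-clockwise)) -> West
  R (right (90° clockwise)) -> North
  L (left (90° counter-clockwise)) -> West
  R (right (90° clockwise)) -> North
  U (U-turn (180°)) -> South
  U (U-turn (180°)) -> North
  L (left (90° counter-clockwise)) -> West
  R (right (90° clockwise)) -> North
  U (U-turn (180°)) -> South
  U (U-turn (180°)) -> North
Final: North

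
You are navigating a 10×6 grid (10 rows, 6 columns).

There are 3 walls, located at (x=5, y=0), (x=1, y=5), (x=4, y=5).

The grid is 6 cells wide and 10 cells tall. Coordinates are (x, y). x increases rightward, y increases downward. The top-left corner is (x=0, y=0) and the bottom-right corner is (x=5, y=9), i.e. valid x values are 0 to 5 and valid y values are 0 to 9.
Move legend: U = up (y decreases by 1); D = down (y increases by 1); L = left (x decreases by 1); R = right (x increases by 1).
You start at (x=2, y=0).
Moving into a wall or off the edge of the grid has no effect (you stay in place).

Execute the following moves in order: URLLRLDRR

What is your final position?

Start: (x=2, y=0)
  U (up): blocked, stay at (x=2, y=0)
  R (right): (x=2, y=0) -> (x=3, y=0)
  L (left): (x=3, y=0) -> (x=2, y=0)
  L (left): (x=2, y=0) -> (x=1, y=0)
  R (right): (x=1, y=0) -> (x=2, y=0)
  L (left): (x=2, y=0) -> (x=1, y=0)
  D (down): (x=1, y=0) -> (x=1, y=1)
  R (right): (x=1, y=1) -> (x=2, y=1)
  R (right): (x=2, y=1) -> (x=3, y=1)
Final: (x=3, y=1)

Answer: Final position: (x=3, y=1)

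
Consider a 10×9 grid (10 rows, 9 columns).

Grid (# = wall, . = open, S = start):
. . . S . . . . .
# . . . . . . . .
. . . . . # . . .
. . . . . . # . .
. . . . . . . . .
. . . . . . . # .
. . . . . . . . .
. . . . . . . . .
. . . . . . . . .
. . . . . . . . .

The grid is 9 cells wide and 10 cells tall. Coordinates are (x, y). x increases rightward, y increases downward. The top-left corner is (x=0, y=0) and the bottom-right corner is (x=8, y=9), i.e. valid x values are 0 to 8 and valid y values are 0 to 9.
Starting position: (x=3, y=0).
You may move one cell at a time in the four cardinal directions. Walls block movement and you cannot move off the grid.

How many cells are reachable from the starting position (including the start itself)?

Answer: Reachable cells: 86

Derivation:
BFS flood-fill from (x=3, y=0):
  Distance 0: (x=3, y=0)
  Distance 1: (x=2, y=0), (x=4, y=0), (x=3, y=1)
  Distance 2: (x=1, y=0), (x=5, y=0), (x=2, y=1), (x=4, y=1), (x=3, y=2)
  Distance 3: (x=0, y=0), (x=6, y=0), (x=1, y=1), (x=5, y=1), (x=2, y=2), (x=4, y=2), (x=3, y=3)
  Distance 4: (x=7, y=0), (x=6, y=1), (x=1, y=2), (x=2, y=3), (x=4, y=3), (x=3, y=4)
  Distance 5: (x=8, y=0), (x=7, y=1), (x=0, y=2), (x=6, y=2), (x=1, y=3), (x=5, y=3), (x=2, y=4), (x=4, y=4), (x=3, y=5)
  Distance 6: (x=8, y=1), (x=7, y=2), (x=0, y=3), (x=1, y=4), (x=5, y=4), (x=2, y=5), (x=4, y=5), (x=3, y=6)
  Distance 7: (x=8, y=2), (x=7, y=3), (x=0, y=4), (x=6, y=4), (x=1, y=5), (x=5, y=5), (x=2, y=6), (x=4, y=6), (x=3, y=7)
  Distance 8: (x=8, y=3), (x=7, y=4), (x=0, y=5), (x=6, y=5), (x=1, y=6), (x=5, y=6), (x=2, y=7), (x=4, y=7), (x=3, y=8)
  Distance 9: (x=8, y=4), (x=0, y=6), (x=6, y=6), (x=1, y=7), (x=5, y=7), (x=2, y=8), (x=4, y=8), (x=3, y=9)
  Distance 10: (x=8, y=5), (x=7, y=6), (x=0, y=7), (x=6, y=7), (x=1, y=8), (x=5, y=8), (x=2, y=9), (x=4, y=9)
  Distance 11: (x=8, y=6), (x=7, y=7), (x=0, y=8), (x=6, y=8), (x=1, y=9), (x=5, y=9)
  Distance 12: (x=8, y=7), (x=7, y=8), (x=0, y=9), (x=6, y=9)
  Distance 13: (x=8, y=8), (x=7, y=9)
  Distance 14: (x=8, y=9)
Total reachable: 86 (grid has 86 open cells total)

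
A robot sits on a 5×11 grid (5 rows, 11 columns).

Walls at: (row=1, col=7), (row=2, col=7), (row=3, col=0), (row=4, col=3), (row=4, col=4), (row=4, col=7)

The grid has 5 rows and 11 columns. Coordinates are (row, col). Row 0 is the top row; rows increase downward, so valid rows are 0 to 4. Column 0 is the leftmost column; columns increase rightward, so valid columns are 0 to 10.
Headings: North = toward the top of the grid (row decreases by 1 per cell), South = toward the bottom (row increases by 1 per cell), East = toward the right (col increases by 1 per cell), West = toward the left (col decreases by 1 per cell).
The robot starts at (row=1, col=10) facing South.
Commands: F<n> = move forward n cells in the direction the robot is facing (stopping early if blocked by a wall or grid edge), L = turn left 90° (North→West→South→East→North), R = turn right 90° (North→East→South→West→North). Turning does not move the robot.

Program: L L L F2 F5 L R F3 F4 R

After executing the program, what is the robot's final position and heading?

Answer: Final position: (row=1, col=8), facing North

Derivation:
Start: (row=1, col=10), facing South
  L: turn left, now facing East
  L: turn left, now facing North
  L: turn left, now facing West
  F2: move forward 2, now at (row=1, col=8)
  F5: move forward 0/5 (blocked), now at (row=1, col=8)
  L: turn left, now facing South
  R: turn right, now facing West
  F3: move forward 0/3 (blocked), now at (row=1, col=8)
  F4: move forward 0/4 (blocked), now at (row=1, col=8)
  R: turn right, now facing North
Final: (row=1, col=8), facing North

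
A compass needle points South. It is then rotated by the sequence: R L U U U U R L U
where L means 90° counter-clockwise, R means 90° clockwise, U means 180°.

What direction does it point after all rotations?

Answer: Final heading: North

Derivation:
Start: South
  R (right (90° clockwise)) -> West
  L (left (90° counter-clockwise)) -> South
  U (U-turn (180°)) -> North
  U (U-turn (180°)) -> South
  U (U-turn (180°)) -> North
  U (U-turn (180°)) -> South
  R (right (90° clockwise)) -> West
  L (left (90° counter-clockwise)) -> South
  U (U-turn (180°)) -> North
Final: North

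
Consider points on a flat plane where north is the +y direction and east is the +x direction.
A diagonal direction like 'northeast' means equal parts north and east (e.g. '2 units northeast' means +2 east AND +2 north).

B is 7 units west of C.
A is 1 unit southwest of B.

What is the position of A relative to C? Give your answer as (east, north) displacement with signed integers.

Answer: A is at (east=-8, north=-1) relative to C.

Derivation:
Place C at the origin (east=0, north=0).
  B is 7 units west of C: delta (east=-7, north=+0); B at (east=-7, north=0).
  A is 1 unit southwest of B: delta (east=-1, north=-1); A at (east=-8, north=-1).
Therefore A relative to C: (east=-8, north=-1).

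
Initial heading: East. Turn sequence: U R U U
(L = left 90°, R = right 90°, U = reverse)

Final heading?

Answer: Final heading: North

Derivation:
Start: East
  U (U-turn (180°)) -> West
  R (right (90° clockwise)) -> North
  U (U-turn (180°)) -> South
  U (U-turn (180°)) -> North
Final: North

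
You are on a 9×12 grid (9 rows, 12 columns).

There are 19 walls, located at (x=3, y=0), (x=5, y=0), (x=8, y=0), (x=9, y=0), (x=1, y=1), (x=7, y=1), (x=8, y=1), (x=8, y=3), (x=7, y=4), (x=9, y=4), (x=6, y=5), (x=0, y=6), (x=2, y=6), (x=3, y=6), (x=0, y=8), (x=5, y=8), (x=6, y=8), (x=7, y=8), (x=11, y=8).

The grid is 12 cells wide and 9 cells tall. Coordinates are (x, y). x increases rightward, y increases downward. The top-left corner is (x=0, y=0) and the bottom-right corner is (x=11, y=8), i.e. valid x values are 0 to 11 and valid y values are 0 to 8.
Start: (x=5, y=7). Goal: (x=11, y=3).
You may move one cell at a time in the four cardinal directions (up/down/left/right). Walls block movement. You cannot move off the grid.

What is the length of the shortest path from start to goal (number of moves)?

BFS from (x=5, y=7) until reaching (x=11, y=3):
  Distance 0: (x=5, y=7)
  Distance 1: (x=5, y=6), (x=4, y=7), (x=6, y=7)
  Distance 2: (x=5, y=5), (x=4, y=6), (x=6, y=6), (x=3, y=7), (x=7, y=7), (x=4, y=8)
  Distance 3: (x=5, y=4), (x=4, y=5), (x=7, y=6), (x=2, y=7), (x=8, y=7), (x=3, y=8)
  Distance 4: (x=5, y=3), (x=4, y=4), (x=6, y=4), (x=3, y=5), (x=7, y=5), (x=8, y=6), (x=1, y=7), (x=9, y=7), (x=2, y=8), (x=8, y=8)
  Distance 5: (x=5, y=2), (x=4, y=3), (x=6, y=3), (x=3, y=4), (x=2, y=5), (x=8, y=5), (x=1, y=6), (x=9, y=6), (x=0, y=7), (x=10, y=7), (x=1, y=8), (x=9, y=8)
  Distance 6: (x=5, y=1), (x=4, y=2), (x=6, y=2), (x=3, y=3), (x=7, y=3), (x=2, y=4), (x=8, y=4), (x=1, y=5), (x=9, y=5), (x=10, y=6), (x=11, y=7), (x=10, y=8)
  Distance 7: (x=4, y=1), (x=6, y=1), (x=3, y=2), (x=7, y=2), (x=2, y=3), (x=1, y=4), (x=0, y=5), (x=10, y=5), (x=11, y=6)
  Distance 8: (x=4, y=0), (x=6, y=0), (x=3, y=1), (x=2, y=2), (x=8, y=2), (x=1, y=3), (x=0, y=4), (x=10, y=4), (x=11, y=5)
  Distance 9: (x=7, y=0), (x=2, y=1), (x=1, y=2), (x=9, y=2), (x=0, y=3), (x=10, y=3), (x=11, y=4)
  Distance 10: (x=2, y=0), (x=9, y=1), (x=0, y=2), (x=10, y=2), (x=9, y=3), (x=11, y=3)  <- goal reached here
One shortest path (10 moves): (x=5, y=7) -> (x=6, y=7) -> (x=7, y=7) -> (x=8, y=7) -> (x=9, y=7) -> (x=10, y=7) -> (x=11, y=7) -> (x=11, y=6) -> (x=11, y=5) -> (x=11, y=4) -> (x=11, y=3)

Answer: Shortest path length: 10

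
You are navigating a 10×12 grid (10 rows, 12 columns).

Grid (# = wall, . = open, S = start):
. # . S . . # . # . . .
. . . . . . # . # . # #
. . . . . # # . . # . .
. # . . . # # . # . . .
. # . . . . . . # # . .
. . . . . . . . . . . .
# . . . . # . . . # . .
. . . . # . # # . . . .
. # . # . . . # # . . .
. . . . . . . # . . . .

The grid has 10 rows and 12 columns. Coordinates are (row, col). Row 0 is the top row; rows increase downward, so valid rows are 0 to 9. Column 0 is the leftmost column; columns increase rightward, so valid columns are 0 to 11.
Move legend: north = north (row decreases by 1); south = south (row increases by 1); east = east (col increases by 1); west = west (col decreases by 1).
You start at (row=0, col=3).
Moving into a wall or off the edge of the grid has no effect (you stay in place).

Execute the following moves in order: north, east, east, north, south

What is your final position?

Answer: Final position: (row=1, col=5)

Derivation:
Start: (row=0, col=3)
  north (north): blocked, stay at (row=0, col=3)
  east (east): (row=0, col=3) -> (row=0, col=4)
  east (east): (row=0, col=4) -> (row=0, col=5)
  north (north): blocked, stay at (row=0, col=5)
  south (south): (row=0, col=5) -> (row=1, col=5)
Final: (row=1, col=5)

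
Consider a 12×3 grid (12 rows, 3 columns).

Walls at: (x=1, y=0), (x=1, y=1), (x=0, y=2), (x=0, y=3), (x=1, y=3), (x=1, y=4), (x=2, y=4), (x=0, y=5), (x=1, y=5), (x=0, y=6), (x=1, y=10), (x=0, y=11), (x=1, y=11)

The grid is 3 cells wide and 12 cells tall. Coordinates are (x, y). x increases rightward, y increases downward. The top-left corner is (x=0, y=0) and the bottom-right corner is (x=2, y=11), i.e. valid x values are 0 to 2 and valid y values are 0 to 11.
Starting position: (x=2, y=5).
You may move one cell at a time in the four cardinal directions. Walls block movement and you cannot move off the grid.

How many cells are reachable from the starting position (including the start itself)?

BFS flood-fill from (x=2, y=5):
  Distance 0: (x=2, y=5)
  Distance 1: (x=2, y=6)
  Distance 2: (x=1, y=6), (x=2, y=7)
  Distance 3: (x=1, y=7), (x=2, y=8)
  Distance 4: (x=0, y=7), (x=1, y=8), (x=2, y=9)
  Distance 5: (x=0, y=8), (x=1, y=9), (x=2, y=10)
  Distance 6: (x=0, y=9), (x=2, y=11)
  Distance 7: (x=0, y=10)
Total reachable: 15 (grid has 23 open cells total)

Answer: Reachable cells: 15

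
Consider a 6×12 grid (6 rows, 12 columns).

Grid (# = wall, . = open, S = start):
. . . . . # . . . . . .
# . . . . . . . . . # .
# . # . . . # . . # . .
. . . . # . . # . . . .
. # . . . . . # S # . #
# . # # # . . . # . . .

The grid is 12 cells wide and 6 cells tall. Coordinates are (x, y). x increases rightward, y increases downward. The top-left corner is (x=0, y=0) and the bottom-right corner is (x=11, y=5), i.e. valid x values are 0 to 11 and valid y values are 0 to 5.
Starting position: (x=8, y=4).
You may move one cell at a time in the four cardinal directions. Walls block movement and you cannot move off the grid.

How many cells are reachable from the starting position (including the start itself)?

Answer: Reachable cells: 53

Derivation:
BFS flood-fill from (x=8, y=4):
  Distance 0: (x=8, y=4)
  Distance 1: (x=8, y=3)
  Distance 2: (x=8, y=2), (x=9, y=3)
  Distance 3: (x=8, y=1), (x=7, y=2), (x=10, y=3)
  Distance 4: (x=8, y=0), (x=7, y=1), (x=9, y=1), (x=10, y=2), (x=11, y=3), (x=10, y=4)
  Distance 5: (x=7, y=0), (x=9, y=0), (x=6, y=1), (x=11, y=2), (x=10, y=5)
  Distance 6: (x=6, y=0), (x=10, y=0), (x=5, y=1), (x=11, y=1), (x=9, y=5), (x=11, y=5)
  Distance 7: (x=11, y=0), (x=4, y=1), (x=5, y=2)
  Distance 8: (x=4, y=0), (x=3, y=1), (x=4, y=2), (x=5, y=3)
  Distance 9: (x=3, y=0), (x=2, y=1), (x=3, y=2), (x=6, y=3), (x=5, y=4)
  Distance 10: (x=2, y=0), (x=1, y=1), (x=3, y=3), (x=4, y=4), (x=6, y=4), (x=5, y=5)
  Distance 11: (x=1, y=0), (x=1, y=2), (x=2, y=3), (x=3, y=4), (x=6, y=5)
  Distance 12: (x=0, y=0), (x=1, y=3), (x=2, y=4), (x=7, y=5)
  Distance 13: (x=0, y=3)
  Distance 14: (x=0, y=4)
Total reachable: 53 (grid has 54 open cells total)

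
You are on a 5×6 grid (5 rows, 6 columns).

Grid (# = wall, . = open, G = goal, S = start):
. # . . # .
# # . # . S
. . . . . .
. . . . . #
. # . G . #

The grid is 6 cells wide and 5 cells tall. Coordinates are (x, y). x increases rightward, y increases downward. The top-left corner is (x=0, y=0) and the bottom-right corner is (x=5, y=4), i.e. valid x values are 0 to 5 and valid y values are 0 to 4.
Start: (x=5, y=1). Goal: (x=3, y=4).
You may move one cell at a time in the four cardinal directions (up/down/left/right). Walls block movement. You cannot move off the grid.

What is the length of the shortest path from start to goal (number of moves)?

BFS from (x=5, y=1) until reaching (x=3, y=4):
  Distance 0: (x=5, y=1)
  Distance 1: (x=5, y=0), (x=4, y=1), (x=5, y=2)
  Distance 2: (x=4, y=2)
  Distance 3: (x=3, y=2), (x=4, y=3)
  Distance 4: (x=2, y=2), (x=3, y=3), (x=4, y=4)
  Distance 5: (x=2, y=1), (x=1, y=2), (x=2, y=3), (x=3, y=4)  <- goal reached here
One shortest path (5 moves): (x=5, y=1) -> (x=4, y=1) -> (x=4, y=2) -> (x=3, y=2) -> (x=3, y=3) -> (x=3, y=4)

Answer: Shortest path length: 5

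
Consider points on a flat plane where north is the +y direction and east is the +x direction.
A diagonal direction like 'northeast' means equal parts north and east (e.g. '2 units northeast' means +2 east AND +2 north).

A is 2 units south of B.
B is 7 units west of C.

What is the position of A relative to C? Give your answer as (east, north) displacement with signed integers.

Place C at the origin (east=0, north=0).
  B is 7 units west of C: delta (east=-7, north=+0); B at (east=-7, north=0).
  A is 2 units south of B: delta (east=+0, north=-2); A at (east=-7, north=-2).
Therefore A relative to C: (east=-7, north=-2).

Answer: A is at (east=-7, north=-2) relative to C.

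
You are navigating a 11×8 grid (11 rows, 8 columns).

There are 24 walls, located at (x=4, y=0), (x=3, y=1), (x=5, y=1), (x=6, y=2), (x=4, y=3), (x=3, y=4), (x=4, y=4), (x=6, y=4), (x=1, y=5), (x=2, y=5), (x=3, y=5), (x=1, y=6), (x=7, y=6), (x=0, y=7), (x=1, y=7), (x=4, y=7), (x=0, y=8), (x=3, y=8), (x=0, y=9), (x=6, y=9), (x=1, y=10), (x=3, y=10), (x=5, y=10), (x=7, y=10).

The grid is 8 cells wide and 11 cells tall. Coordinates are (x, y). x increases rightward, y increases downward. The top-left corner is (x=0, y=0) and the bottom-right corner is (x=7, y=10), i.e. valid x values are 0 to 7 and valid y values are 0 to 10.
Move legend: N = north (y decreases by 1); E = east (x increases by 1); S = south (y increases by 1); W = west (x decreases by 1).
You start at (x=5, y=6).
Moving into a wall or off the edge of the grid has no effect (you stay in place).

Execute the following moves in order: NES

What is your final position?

Start: (x=5, y=6)
  N (north): (x=5, y=6) -> (x=5, y=5)
  E (east): (x=5, y=5) -> (x=6, y=5)
  S (south): (x=6, y=5) -> (x=6, y=6)
Final: (x=6, y=6)

Answer: Final position: (x=6, y=6)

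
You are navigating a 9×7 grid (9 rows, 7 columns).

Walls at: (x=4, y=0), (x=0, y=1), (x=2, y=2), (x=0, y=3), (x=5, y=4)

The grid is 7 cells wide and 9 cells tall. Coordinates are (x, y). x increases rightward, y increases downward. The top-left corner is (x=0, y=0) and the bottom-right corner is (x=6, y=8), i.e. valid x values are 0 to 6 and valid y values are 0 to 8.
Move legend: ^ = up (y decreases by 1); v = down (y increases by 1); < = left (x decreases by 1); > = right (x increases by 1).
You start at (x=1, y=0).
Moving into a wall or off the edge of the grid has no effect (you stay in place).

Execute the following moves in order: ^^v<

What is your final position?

Answer: Final position: (x=1, y=1)

Derivation:
Start: (x=1, y=0)
  ^ (up): blocked, stay at (x=1, y=0)
  ^ (up): blocked, stay at (x=1, y=0)
  v (down): (x=1, y=0) -> (x=1, y=1)
  < (left): blocked, stay at (x=1, y=1)
Final: (x=1, y=1)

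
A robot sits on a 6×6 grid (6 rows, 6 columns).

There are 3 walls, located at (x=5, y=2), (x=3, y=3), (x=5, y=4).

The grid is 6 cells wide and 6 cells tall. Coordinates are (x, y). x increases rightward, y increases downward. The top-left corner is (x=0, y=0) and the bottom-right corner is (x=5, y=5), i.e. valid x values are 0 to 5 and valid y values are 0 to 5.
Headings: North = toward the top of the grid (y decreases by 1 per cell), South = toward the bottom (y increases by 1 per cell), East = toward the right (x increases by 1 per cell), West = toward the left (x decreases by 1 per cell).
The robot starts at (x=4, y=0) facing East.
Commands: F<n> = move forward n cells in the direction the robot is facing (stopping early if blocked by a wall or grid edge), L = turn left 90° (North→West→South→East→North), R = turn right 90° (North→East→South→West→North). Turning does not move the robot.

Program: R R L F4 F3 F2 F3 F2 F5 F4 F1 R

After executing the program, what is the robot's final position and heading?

Answer: Final position: (x=4, y=5), facing West

Derivation:
Start: (x=4, y=0), facing East
  R: turn right, now facing South
  R: turn right, now facing West
  L: turn left, now facing South
  F4: move forward 4, now at (x=4, y=4)
  F3: move forward 1/3 (blocked), now at (x=4, y=5)
  F2: move forward 0/2 (blocked), now at (x=4, y=5)
  F3: move forward 0/3 (blocked), now at (x=4, y=5)
  F2: move forward 0/2 (blocked), now at (x=4, y=5)
  F5: move forward 0/5 (blocked), now at (x=4, y=5)
  F4: move forward 0/4 (blocked), now at (x=4, y=5)
  F1: move forward 0/1 (blocked), now at (x=4, y=5)
  R: turn right, now facing West
Final: (x=4, y=5), facing West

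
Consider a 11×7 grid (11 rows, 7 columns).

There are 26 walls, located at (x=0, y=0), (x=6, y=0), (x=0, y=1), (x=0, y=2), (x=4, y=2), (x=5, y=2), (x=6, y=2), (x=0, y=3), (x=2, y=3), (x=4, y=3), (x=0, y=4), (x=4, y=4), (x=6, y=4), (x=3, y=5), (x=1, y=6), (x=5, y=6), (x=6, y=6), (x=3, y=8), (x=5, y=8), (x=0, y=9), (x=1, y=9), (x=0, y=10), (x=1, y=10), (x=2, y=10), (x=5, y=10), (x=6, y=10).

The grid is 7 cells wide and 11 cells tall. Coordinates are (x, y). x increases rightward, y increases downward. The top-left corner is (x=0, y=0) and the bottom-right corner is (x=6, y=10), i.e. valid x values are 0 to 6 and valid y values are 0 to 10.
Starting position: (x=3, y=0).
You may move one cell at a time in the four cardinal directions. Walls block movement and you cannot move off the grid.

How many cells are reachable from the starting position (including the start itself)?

BFS flood-fill from (x=3, y=0):
  Distance 0: (x=3, y=0)
  Distance 1: (x=2, y=0), (x=4, y=0), (x=3, y=1)
  Distance 2: (x=1, y=0), (x=5, y=0), (x=2, y=1), (x=4, y=1), (x=3, y=2)
  Distance 3: (x=1, y=1), (x=5, y=1), (x=2, y=2), (x=3, y=3)
  Distance 4: (x=6, y=1), (x=1, y=2), (x=3, y=4)
  Distance 5: (x=1, y=3), (x=2, y=4)
  Distance 6: (x=1, y=4), (x=2, y=5)
  Distance 7: (x=1, y=5), (x=2, y=6)
  Distance 8: (x=0, y=5), (x=3, y=6), (x=2, y=7)
  Distance 9: (x=0, y=6), (x=4, y=6), (x=1, y=7), (x=3, y=7), (x=2, y=8)
  Distance 10: (x=4, y=5), (x=0, y=7), (x=4, y=7), (x=1, y=8), (x=2, y=9)
  Distance 11: (x=5, y=5), (x=5, y=7), (x=0, y=8), (x=4, y=8), (x=3, y=9)
  Distance 12: (x=5, y=4), (x=6, y=5), (x=6, y=7), (x=4, y=9), (x=3, y=10)
  Distance 13: (x=5, y=3), (x=6, y=8), (x=5, y=9), (x=4, y=10)
  Distance 14: (x=6, y=3), (x=6, y=9)
Total reachable: 51 (grid has 51 open cells total)

Answer: Reachable cells: 51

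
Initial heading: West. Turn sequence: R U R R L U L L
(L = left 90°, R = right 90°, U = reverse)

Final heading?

Start: West
  R (right (90° clockwise)) -> North
  U (U-turn (180°)) -> South
  R (right (90° clockwise)) -> West
  R (right (90° clockwise)) -> North
  L (left (90° counter-clockwise)) -> West
  U (U-turn (180°)) -> East
  L (left (90° counter-clockwise)) -> North
  L (left (90° counter-clockwise)) -> West
Final: West

Answer: Final heading: West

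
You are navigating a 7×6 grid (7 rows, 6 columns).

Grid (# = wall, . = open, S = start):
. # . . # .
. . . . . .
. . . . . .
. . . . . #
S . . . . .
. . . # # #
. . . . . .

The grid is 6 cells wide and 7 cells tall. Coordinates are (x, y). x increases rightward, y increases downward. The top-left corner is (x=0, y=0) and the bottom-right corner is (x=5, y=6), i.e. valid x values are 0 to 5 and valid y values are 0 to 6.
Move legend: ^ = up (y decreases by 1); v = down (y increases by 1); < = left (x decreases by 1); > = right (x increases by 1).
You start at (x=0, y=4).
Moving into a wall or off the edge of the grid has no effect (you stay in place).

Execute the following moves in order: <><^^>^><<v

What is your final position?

Answer: Final position: (x=0, y=2)

Derivation:
Start: (x=0, y=4)
  < (left): blocked, stay at (x=0, y=4)
  > (right): (x=0, y=4) -> (x=1, y=4)
  < (left): (x=1, y=4) -> (x=0, y=4)
  ^ (up): (x=0, y=4) -> (x=0, y=3)
  ^ (up): (x=0, y=3) -> (x=0, y=2)
  > (right): (x=0, y=2) -> (x=1, y=2)
  ^ (up): (x=1, y=2) -> (x=1, y=1)
  > (right): (x=1, y=1) -> (x=2, y=1)
  < (left): (x=2, y=1) -> (x=1, y=1)
  < (left): (x=1, y=1) -> (x=0, y=1)
  v (down): (x=0, y=1) -> (x=0, y=2)
Final: (x=0, y=2)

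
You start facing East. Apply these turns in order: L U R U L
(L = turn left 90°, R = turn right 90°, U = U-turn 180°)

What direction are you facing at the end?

Start: East
  L (left (90° counter-clockwise)) -> North
  U (U-turn (180°)) -> South
  R (right (90° clockwise)) -> West
  U (U-turn (180°)) -> East
  L (left (90° counter-clockwise)) -> North
Final: North

Answer: Final heading: North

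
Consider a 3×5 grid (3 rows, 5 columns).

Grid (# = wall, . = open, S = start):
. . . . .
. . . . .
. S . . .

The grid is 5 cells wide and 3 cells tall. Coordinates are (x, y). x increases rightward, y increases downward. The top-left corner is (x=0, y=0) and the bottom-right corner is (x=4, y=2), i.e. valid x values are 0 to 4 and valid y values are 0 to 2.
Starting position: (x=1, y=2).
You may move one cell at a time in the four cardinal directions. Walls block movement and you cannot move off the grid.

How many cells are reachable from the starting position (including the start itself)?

Answer: Reachable cells: 15

Derivation:
BFS flood-fill from (x=1, y=2):
  Distance 0: (x=1, y=2)
  Distance 1: (x=1, y=1), (x=0, y=2), (x=2, y=2)
  Distance 2: (x=1, y=0), (x=0, y=1), (x=2, y=1), (x=3, y=2)
  Distance 3: (x=0, y=0), (x=2, y=0), (x=3, y=1), (x=4, y=2)
  Distance 4: (x=3, y=0), (x=4, y=1)
  Distance 5: (x=4, y=0)
Total reachable: 15 (grid has 15 open cells total)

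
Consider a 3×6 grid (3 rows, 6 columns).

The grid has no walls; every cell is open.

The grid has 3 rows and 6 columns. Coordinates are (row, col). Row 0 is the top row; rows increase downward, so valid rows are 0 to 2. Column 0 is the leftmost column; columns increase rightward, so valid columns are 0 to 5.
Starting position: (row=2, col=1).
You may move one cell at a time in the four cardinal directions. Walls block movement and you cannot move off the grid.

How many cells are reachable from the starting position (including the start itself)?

Answer: Reachable cells: 18

Derivation:
BFS flood-fill from (row=2, col=1):
  Distance 0: (row=2, col=1)
  Distance 1: (row=1, col=1), (row=2, col=0), (row=2, col=2)
  Distance 2: (row=0, col=1), (row=1, col=0), (row=1, col=2), (row=2, col=3)
  Distance 3: (row=0, col=0), (row=0, col=2), (row=1, col=3), (row=2, col=4)
  Distance 4: (row=0, col=3), (row=1, col=4), (row=2, col=5)
  Distance 5: (row=0, col=4), (row=1, col=5)
  Distance 6: (row=0, col=5)
Total reachable: 18 (grid has 18 open cells total)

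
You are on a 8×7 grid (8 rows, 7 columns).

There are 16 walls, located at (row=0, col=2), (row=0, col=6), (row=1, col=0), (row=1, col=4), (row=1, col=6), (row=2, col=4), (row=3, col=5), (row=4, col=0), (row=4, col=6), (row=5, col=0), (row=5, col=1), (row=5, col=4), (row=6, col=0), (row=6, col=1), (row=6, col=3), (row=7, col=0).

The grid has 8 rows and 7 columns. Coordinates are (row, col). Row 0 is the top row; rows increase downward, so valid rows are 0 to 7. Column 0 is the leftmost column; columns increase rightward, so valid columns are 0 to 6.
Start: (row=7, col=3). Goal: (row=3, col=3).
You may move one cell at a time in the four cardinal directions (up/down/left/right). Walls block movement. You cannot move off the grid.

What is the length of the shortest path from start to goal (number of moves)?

BFS from (row=7, col=3) until reaching (row=3, col=3):
  Distance 0: (row=7, col=3)
  Distance 1: (row=7, col=2), (row=7, col=4)
  Distance 2: (row=6, col=2), (row=6, col=4), (row=7, col=1), (row=7, col=5)
  Distance 3: (row=5, col=2), (row=6, col=5), (row=7, col=6)
  Distance 4: (row=4, col=2), (row=5, col=3), (row=5, col=5), (row=6, col=6)
  Distance 5: (row=3, col=2), (row=4, col=1), (row=4, col=3), (row=4, col=5), (row=5, col=6)
  Distance 6: (row=2, col=2), (row=3, col=1), (row=3, col=3), (row=4, col=4)  <- goal reached here
One shortest path (6 moves): (row=7, col=3) -> (row=7, col=2) -> (row=6, col=2) -> (row=5, col=2) -> (row=5, col=3) -> (row=4, col=3) -> (row=3, col=3)

Answer: Shortest path length: 6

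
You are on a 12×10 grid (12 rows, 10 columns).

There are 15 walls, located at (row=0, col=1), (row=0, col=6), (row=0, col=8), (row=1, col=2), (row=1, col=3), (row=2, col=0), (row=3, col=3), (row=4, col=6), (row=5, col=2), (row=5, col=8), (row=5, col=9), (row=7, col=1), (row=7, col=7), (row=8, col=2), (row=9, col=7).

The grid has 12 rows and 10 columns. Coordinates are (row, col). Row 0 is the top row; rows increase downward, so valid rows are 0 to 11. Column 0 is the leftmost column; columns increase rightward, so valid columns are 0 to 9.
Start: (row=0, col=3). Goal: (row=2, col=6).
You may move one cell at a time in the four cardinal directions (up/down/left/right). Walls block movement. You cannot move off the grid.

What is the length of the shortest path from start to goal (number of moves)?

Answer: Shortest path length: 5

Derivation:
BFS from (row=0, col=3) until reaching (row=2, col=6):
  Distance 0: (row=0, col=3)
  Distance 1: (row=0, col=2), (row=0, col=4)
  Distance 2: (row=0, col=5), (row=1, col=4)
  Distance 3: (row=1, col=5), (row=2, col=4)
  Distance 4: (row=1, col=6), (row=2, col=3), (row=2, col=5), (row=3, col=4)
  Distance 5: (row=1, col=7), (row=2, col=2), (row=2, col=6), (row=3, col=5), (row=4, col=4)  <- goal reached here
One shortest path (5 moves): (row=0, col=3) -> (row=0, col=4) -> (row=0, col=5) -> (row=1, col=5) -> (row=1, col=6) -> (row=2, col=6)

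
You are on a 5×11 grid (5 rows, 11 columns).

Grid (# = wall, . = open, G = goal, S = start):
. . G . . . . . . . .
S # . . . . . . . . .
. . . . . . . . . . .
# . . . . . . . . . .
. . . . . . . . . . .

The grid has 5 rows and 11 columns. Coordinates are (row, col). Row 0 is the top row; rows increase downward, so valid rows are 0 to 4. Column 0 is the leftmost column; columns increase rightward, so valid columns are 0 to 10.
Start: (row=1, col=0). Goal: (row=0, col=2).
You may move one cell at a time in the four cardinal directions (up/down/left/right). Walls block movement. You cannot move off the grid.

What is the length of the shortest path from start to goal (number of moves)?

BFS from (row=1, col=0) until reaching (row=0, col=2):
  Distance 0: (row=1, col=0)
  Distance 1: (row=0, col=0), (row=2, col=0)
  Distance 2: (row=0, col=1), (row=2, col=1)
  Distance 3: (row=0, col=2), (row=2, col=2), (row=3, col=1)  <- goal reached here
One shortest path (3 moves): (row=1, col=0) -> (row=0, col=0) -> (row=0, col=1) -> (row=0, col=2)

Answer: Shortest path length: 3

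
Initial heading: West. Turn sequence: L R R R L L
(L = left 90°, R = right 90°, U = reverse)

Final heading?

Answer: Final heading: West

Derivation:
Start: West
  L (left (90° counter-clockwise)) -> South
  R (right (90° clockwise)) -> West
  R (right (90° clockwise)) -> North
  R (right (90° clockwise)) -> East
  L (left (90° counter-clockwise)) -> North
  L (left (90° counter-clockwise)) -> West
Final: West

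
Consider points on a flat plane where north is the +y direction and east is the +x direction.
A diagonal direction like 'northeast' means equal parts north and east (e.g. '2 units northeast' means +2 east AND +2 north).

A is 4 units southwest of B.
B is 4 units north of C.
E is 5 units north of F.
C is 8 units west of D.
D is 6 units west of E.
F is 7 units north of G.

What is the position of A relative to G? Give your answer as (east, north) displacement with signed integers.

Answer: A is at (east=-18, north=12) relative to G.

Derivation:
Place G at the origin (east=0, north=0).
  F is 7 units north of G: delta (east=+0, north=+7); F at (east=0, north=7).
  E is 5 units north of F: delta (east=+0, north=+5); E at (east=0, north=12).
  D is 6 units west of E: delta (east=-6, north=+0); D at (east=-6, north=12).
  C is 8 units west of D: delta (east=-8, north=+0); C at (east=-14, north=12).
  B is 4 units north of C: delta (east=+0, north=+4); B at (east=-14, north=16).
  A is 4 units southwest of B: delta (east=-4, north=-4); A at (east=-18, north=12).
Therefore A relative to G: (east=-18, north=12).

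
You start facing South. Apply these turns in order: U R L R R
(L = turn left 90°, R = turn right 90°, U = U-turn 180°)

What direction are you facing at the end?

Start: South
  U (U-turn (180°)) -> North
  R (right (90° clockwise)) -> East
  L (left (90° counter-clockwise)) -> North
  R (right (90° clockwise)) -> East
  R (right (90° clockwise)) -> South
Final: South

Answer: Final heading: South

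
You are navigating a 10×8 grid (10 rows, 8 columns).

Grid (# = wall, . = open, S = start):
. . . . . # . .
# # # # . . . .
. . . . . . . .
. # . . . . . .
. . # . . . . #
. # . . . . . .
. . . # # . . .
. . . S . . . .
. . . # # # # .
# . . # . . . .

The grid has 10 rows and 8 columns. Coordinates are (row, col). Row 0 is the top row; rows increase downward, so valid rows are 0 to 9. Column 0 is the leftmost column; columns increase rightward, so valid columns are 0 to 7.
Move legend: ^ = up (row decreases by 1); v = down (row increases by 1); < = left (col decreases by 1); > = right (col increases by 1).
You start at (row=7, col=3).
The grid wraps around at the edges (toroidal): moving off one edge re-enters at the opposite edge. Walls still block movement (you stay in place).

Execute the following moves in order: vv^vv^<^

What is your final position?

Start: (row=7, col=3)
  v (down): blocked, stay at (row=7, col=3)
  v (down): blocked, stay at (row=7, col=3)
  ^ (up): blocked, stay at (row=7, col=3)
  v (down): blocked, stay at (row=7, col=3)
  v (down): blocked, stay at (row=7, col=3)
  ^ (up): blocked, stay at (row=7, col=3)
  < (left): (row=7, col=3) -> (row=7, col=2)
  ^ (up): (row=7, col=2) -> (row=6, col=2)
Final: (row=6, col=2)

Answer: Final position: (row=6, col=2)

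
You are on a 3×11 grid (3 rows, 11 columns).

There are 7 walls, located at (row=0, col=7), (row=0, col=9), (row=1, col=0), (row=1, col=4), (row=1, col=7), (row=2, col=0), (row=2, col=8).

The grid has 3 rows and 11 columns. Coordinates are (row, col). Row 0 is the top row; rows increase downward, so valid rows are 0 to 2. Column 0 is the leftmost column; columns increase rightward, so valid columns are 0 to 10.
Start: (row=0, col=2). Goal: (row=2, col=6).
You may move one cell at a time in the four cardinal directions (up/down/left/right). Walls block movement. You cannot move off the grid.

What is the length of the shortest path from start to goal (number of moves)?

BFS from (row=0, col=2) until reaching (row=2, col=6):
  Distance 0: (row=0, col=2)
  Distance 1: (row=0, col=1), (row=0, col=3), (row=1, col=2)
  Distance 2: (row=0, col=0), (row=0, col=4), (row=1, col=1), (row=1, col=3), (row=2, col=2)
  Distance 3: (row=0, col=5), (row=2, col=1), (row=2, col=3)
  Distance 4: (row=0, col=6), (row=1, col=5), (row=2, col=4)
  Distance 5: (row=1, col=6), (row=2, col=5)
  Distance 6: (row=2, col=6)  <- goal reached here
One shortest path (6 moves): (row=0, col=2) -> (row=0, col=3) -> (row=0, col=4) -> (row=0, col=5) -> (row=0, col=6) -> (row=1, col=6) -> (row=2, col=6)

Answer: Shortest path length: 6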